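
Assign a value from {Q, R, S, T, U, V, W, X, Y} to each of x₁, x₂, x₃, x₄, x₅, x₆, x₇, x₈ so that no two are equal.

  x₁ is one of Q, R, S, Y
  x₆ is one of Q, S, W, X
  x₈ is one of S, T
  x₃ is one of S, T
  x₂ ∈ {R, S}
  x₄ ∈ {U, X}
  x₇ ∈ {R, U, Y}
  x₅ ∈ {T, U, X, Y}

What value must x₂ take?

Among the 8 variables, W fits only x₆ (and all 8 values in {Q, R, S, T, U, W, X, Y} must be used), so x₆ = W.
The 7 still-open variables draw from only 7 values {Q, R, S, T, U, X, Y}, so each is used; only x₁ can be Q, hence x₁ = Q.
x₃ and x₈ between them cover only {S, T} — a naked pair. Remove those values from x₂, x₅.
So x₂ = R.

R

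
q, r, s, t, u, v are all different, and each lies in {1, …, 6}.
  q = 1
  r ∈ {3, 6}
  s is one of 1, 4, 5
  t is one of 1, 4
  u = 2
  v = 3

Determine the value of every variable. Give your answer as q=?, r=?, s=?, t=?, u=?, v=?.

q's domain is down to {1}, so q = 1. Eliminate 1 elsewhere: s, t.
That leaves t = 4. So s can't be 4.
u has just one choice, so u = 2.
v's domain is down to {3}, so v = 3. Eliminate 3 elsewhere: r.
r must be 6 (only option left).
s's domain is down to {5}, so s = 5.

q=1, r=6, s=5, t=4, u=2, v=3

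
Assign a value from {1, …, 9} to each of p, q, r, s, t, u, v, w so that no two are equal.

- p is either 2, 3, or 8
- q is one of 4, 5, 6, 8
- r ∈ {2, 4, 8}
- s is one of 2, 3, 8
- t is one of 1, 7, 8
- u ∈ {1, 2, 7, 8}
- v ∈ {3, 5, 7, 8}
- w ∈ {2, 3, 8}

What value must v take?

Among the 8 variables, 6 fits only q (and all 8 values in {1, 2, 3, 4, 5, 6, 7, 8} must be used), so q = 6.
The 7 still-open variables draw from only 7 values {1, 2, 3, 4, 5, 7, 8}, so each is used; only r can be 4, hence r = 4.
Among the 6 still-open variables, 5 fits only v (and all 6 values in {1, 2, 3, 5, 7, 8} must be used), so v = 5.

5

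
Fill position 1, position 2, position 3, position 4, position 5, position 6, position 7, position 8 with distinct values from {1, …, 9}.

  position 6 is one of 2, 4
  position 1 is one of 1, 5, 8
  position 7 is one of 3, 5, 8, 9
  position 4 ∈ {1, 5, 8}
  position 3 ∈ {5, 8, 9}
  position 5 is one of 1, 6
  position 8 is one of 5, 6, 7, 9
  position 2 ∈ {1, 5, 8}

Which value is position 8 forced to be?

7

The 3 variables position 1, position 2, position 4 are confined to {1, 5, 8}, which locks those values in; drop them from position 3, position 5, position 7, position 8.
position 3 must be 9 (only option left). Eliminate 9 elsewhere: position 7, position 8.
position 5 has just one choice, so position 5 = 6. Strike 6 from position 8.
So position 8 = 7.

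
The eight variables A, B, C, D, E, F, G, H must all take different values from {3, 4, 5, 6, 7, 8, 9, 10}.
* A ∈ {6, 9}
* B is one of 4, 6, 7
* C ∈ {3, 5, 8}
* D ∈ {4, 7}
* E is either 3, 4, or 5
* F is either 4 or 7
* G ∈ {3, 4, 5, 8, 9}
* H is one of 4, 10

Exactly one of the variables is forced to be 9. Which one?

A

The 8 variables together cover exactly {3, 4, 5, 6, 7, 8, 9, 10} — 8 values for 8 variables — and 10 appears only in H's list, so H = 10.
D and F share exactly the 2 values {4, 7}; by pigeonhole those values go to them, so strike 4, 7 from B, E, G.
B has just one choice, so B = 6. Strike 6 from A.
So 9 goes to A.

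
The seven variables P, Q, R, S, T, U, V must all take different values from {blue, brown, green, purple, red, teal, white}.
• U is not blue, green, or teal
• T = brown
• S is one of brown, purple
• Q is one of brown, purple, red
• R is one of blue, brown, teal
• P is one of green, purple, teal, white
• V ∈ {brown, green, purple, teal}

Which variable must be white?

U

T has just one choice, so T = brown. So Q, R, S, U, V can't be brown.
S must be purple (only option left). Remove purple from P, Q, U, V.
Q's domain is down to {red}, so Q = red. So U can't be red.
So white goes to U.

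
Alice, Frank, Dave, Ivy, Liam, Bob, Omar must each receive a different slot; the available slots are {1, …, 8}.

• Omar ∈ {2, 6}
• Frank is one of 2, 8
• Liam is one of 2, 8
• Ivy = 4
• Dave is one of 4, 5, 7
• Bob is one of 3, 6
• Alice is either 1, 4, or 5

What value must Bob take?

Ivy's domain is down to {4}, so Ivy = 4. Eliminate 4 elsewhere: Alice, Dave.
Frank and Liam between them cover only {2, 8} — a naked pair. Remove those values from Omar.
That leaves Omar = 6. Eliminate 6 elsewhere: Bob.
So Bob = 3.

3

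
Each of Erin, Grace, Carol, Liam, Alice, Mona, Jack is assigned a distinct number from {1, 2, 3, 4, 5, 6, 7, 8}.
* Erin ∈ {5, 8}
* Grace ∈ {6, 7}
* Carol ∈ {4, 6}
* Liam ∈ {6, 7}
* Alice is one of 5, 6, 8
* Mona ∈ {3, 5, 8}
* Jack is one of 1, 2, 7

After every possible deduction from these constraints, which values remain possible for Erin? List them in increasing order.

5, 8

Grace and Liam between them cover only {6, 7} — a naked pair. Remove those values from Carol, Alice, Jack.
That leaves Carol = 4.
Erin and Alice share exactly the 2 values {5, 8}; by pigeonhole those values go to them, so strike 5, 8 from Mona.
Mona's domain is down to {3}, so Mona = 3.
No further eliminations apply; Erin can still be any of 5, 8.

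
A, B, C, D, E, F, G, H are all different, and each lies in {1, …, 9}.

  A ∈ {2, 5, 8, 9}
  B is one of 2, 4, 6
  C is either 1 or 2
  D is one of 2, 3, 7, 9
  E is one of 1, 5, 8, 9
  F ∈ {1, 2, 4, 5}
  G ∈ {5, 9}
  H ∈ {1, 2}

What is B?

6

The 2 variables C and H are confined to {1, 2}, which locks those values in; drop them from A, B, D, E, F.
The 3 variables A, E, G are confined to {5, 8, 9}, which locks those values in; drop them from D, F.
F must be 4 (only option left). So B can't be 4.
So B = 6.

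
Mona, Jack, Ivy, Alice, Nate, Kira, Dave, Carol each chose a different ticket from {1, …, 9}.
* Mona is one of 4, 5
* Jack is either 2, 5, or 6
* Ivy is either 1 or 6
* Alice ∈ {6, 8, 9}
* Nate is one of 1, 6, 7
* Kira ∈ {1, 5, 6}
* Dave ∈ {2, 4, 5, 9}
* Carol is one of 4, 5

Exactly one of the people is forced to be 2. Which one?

Jack

Among the 8 variables, 7 fits only Nate (and all 8 values in {1, 2, 4, 5, 6, 7, 8, 9} must be used), so Nate = 7.
Among the 7 still-open variables, 8 fits only Alice (and all 7 values in {1, 2, 4, 5, 6, 8, 9} must be used), so Alice = 8.
The 6 still-open variables together cover exactly {1, 2, 4, 5, 6, 9} — 6 values for 6 variables — and 9 appears only in Dave's list, so Dave = 9.
Among the 5 still-open variables, 2 fits only Jack (and all 5 values in {1, 2, 4, 5, 6} must be used), so Jack = 2.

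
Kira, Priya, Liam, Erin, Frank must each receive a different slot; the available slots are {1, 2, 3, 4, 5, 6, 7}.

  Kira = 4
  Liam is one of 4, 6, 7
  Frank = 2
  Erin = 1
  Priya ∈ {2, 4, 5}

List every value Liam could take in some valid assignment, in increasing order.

6, 7

Kira must be 4 (only option left). Remove 4 from Priya, Liam.
Erin must be 1 (only option left).
Frank has just one choice, so Frank = 2. Eliminate 2 elsewhere: Priya.
That leaves Priya = 5.
No further eliminations apply; Liam can still be any of 6, 7.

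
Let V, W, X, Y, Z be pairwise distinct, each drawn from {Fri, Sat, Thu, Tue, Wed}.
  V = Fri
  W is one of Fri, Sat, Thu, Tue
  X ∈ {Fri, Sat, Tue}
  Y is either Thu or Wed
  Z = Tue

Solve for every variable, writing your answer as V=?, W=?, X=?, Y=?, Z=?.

V has just one choice, so V = Fri. Eliminate Fri elsewhere: W, X.
That leaves Z = Tue. Strike Tue from W, X.
X's domain is down to {Sat}, so X = Sat. Strike Sat from W.
W has just one choice, so W = Thu. Remove Thu from Y.
Y has just one choice, so Y = Wed.

V=Fri, W=Thu, X=Sat, Y=Wed, Z=Tue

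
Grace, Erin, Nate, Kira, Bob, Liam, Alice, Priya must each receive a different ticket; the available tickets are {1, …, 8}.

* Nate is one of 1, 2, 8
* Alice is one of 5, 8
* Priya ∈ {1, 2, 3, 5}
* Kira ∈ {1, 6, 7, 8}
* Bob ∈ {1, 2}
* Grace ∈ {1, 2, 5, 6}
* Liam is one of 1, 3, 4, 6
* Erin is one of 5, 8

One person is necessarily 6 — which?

The 8 variables draw from only 8 values {1, 2, 3, 4, 5, 6, 7, 8}, so each is used; only Liam can be 4, hence Liam = 4.
The 7 still-open variables draw from only 7 values {1, 2, 3, 5, 6, 7, 8}, so each is used; only Priya can be 3, hence Priya = 3.
Among the 6 still-open variables, 7 fits only Kira (and all 6 values in {1, 2, 5, 6, 7, 8} must be used), so Kira = 7.
The 5 still-open variables draw from only 5 values {1, 2, 5, 6, 8}, so each is used; only Grace can be 6, hence Grace = 6.

Grace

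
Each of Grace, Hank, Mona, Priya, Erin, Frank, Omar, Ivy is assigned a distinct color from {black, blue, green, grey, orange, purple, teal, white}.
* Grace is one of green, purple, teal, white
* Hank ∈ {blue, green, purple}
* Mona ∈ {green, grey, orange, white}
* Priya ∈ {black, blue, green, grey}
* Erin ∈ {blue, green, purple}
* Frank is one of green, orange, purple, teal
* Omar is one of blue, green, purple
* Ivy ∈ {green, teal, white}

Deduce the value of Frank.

orange

Among the 8 variables, black fits only Priya (and all 8 values in {black, blue, green, grey, orange, purple, teal, white} must be used), so Priya = black.
The 7 still-open variables draw from only 7 values {blue, green, grey, orange, purple, teal, white}, so each is used; only Mona can be grey, hence Mona = grey.
The 6 still-open variables together cover exactly {blue, green, orange, purple, teal, white} — 6 values for 6 variables — and orange appears only in Frank's list, so Frank = orange.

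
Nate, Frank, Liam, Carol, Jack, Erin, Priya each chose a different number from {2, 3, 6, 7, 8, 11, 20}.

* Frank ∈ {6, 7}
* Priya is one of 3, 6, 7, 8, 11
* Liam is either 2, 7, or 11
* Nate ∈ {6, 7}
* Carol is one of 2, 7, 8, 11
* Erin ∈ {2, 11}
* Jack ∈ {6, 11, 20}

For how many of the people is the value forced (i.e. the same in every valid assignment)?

The 7 variables together cover exactly {2, 3, 6, 7, 8, 11, 20} — 7 values for 7 variables — and 3 appears only in Priya's list, so Priya = 3.
The 6 still-open variables draw from only 6 values {2, 6, 7, 8, 11, 20}, so each is used; only Carol can be 8, hence Carol = 8.
Among the 5 still-open variables, 20 fits only Jack (and all 5 values in {2, 6, 7, 11, 20} must be used), so Jack = 20.
Nate and Frank share exactly the 2 values {6, 7}; by pigeonhole those values go to them, so strike 6, 7 from Liam.
Determined: Carol=8, Jack=20, Priya=3. The other people each still have more than one consistent value. That makes 3.

3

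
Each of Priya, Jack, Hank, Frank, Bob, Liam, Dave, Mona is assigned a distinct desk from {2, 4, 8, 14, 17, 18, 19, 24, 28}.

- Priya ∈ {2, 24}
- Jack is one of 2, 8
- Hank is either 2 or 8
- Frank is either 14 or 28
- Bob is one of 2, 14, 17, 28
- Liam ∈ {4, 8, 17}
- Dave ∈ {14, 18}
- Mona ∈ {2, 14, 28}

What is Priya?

24

The 8 variables draw from only 8 values {2, 4, 8, 14, 17, 18, 24, 28}, so each is used; only Liam can be 4, hence Liam = 4.
The 7 still-open variables together cover exactly {2, 8, 14, 17, 18, 24, 28} — 7 values for 7 variables — and 17 appears only in Bob's list, so Bob = 17.
The 6 still-open variables draw from only 6 values {2, 8, 14, 18, 24, 28}, so each is used; only Dave can be 18, hence Dave = 18.
The 5 still-open variables together cover exactly {2, 8, 14, 24, 28} — 5 values for 5 variables — and 24 appears only in Priya's list, so Priya = 24.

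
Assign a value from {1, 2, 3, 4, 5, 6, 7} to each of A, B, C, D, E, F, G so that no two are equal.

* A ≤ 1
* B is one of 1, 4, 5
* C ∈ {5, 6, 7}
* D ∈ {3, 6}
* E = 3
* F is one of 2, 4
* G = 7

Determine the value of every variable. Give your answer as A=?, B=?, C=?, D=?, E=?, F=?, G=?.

A must be 1 (only option left). Eliminate 1 elsewhere: B.
E's domain is down to {3}, so E = 3. Strike 3 from D.
G must be 7 (only option left). Eliminate 7 elsewhere: C.
D's domain is down to {6}, so D = 6. So C can't be 6.
C has just one choice, so C = 5. Remove 5 from B.
B's domain is down to {4}, so B = 4. Remove 4 from F.
F has just one choice, so F = 2.

A=1, B=4, C=5, D=6, E=3, F=2, G=7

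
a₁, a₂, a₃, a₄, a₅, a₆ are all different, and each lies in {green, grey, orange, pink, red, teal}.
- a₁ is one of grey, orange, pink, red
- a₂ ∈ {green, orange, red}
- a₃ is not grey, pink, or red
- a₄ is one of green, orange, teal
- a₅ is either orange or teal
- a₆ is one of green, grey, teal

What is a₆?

grey

The 6 variables draw from only 6 values {green, grey, orange, pink, red, teal}, so each is used; only a₁ can be pink, hence a₁ = pink.
Among the 5 still-open variables, grey fits only a₆ (and all 5 values in {green, grey, orange, red, teal} must be used), so a₆ = grey.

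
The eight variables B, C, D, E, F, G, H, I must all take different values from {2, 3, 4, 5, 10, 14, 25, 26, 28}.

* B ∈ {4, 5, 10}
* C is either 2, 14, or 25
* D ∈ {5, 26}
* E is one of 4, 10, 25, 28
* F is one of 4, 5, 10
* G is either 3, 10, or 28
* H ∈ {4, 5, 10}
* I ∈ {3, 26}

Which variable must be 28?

B, F, H share exactly the 3 values {4, 5, 10}; by pigeonhole those values go to them, so strike 4, 5, 10 from D, E, G.
D has just one choice, so D = 26. Eliminate 26 elsewhere: I.
I's domain is down to {3}, so I = 3. Strike 3 from G.
So 28 goes to G.

G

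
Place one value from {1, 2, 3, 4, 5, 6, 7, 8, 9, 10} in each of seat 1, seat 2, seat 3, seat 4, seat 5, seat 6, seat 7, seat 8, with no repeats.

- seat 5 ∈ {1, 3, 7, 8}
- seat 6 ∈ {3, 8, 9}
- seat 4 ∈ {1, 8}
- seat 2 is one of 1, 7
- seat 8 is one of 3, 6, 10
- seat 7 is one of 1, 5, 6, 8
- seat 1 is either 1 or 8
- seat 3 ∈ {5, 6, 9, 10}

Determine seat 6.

The 2 variables seat 1 and seat 4 are confined to {1, 8}, which locks those values in; drop them from seat 2, seat 5, seat 6, seat 7.
seat 2's domain is down to {7}, so seat 2 = 7. Remove 7 from seat 5.
That leaves seat 5 = 3. Strike 3 from seat 6, seat 8.
So seat 6 = 9.

9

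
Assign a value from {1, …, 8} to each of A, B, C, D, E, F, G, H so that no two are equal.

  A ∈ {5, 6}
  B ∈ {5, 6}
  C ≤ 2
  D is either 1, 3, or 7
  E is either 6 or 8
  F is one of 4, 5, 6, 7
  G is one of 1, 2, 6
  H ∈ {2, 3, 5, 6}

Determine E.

8

The 8 variables draw from only 8 values {1, 2, 3, 4, 5, 6, 7, 8}, so each is used; only F can be 4, hence F = 4.
The 7 still-open variables together cover exactly {1, 2, 3, 5, 6, 7, 8} — 7 values for 7 variables — and 7 appears only in D's list, so D = 7.
The 6 still-open variables together cover exactly {1, 2, 3, 5, 6, 8} — 6 values for 6 variables — and 3 appears only in H's list, so H = 3.
The 5 still-open variables together cover exactly {1, 2, 5, 6, 8} — 5 values for 5 variables — and 8 appears only in E's list, so E = 8.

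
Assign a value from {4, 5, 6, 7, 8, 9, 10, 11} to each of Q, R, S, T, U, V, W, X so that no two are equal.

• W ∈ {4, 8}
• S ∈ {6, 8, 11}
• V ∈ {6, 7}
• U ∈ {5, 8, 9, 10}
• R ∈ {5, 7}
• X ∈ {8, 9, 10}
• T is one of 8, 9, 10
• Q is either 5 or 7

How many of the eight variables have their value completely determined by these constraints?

3

The 8 variables together cover exactly {4, 5, 6, 7, 8, 9, 10, 11} — 8 values for 8 variables — and 4 appears only in W's list, so W = 4.
Among the 7 still-open variables, 11 fits only S (and all 7 values in {5, 6, 7, 8, 9, 10, 11} must be used), so S = 11.
The 6 still-open variables draw from only 6 values {5, 6, 7, 8, 9, 10}, so each is used; only V can be 6, hence V = 6.
Q and R between them cover only {5, 7} — a naked pair. Remove those values from U.
Determined: S=11, V=6, W=4. The other variables each still have more than one consistent value. That makes 3.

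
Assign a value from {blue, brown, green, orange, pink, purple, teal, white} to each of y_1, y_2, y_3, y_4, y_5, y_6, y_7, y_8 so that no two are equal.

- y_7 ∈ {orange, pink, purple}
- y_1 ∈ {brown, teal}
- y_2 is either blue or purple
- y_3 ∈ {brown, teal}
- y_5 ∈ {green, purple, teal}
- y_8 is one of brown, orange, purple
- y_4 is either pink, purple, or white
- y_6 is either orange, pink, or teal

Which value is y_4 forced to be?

white

Among the 8 variables, blue fits only y_2 (and all 8 values in {blue, brown, green, orange, pink, purple, teal, white} must be used), so y_2 = blue.
Among the 7 still-open variables, green fits only y_5 (and all 7 values in {brown, green, orange, pink, purple, teal, white} must be used), so y_5 = green.
The 6 still-open variables together cover exactly {brown, orange, pink, purple, teal, white} — 6 values for 6 variables — and white appears only in y_4's list, so y_4 = white.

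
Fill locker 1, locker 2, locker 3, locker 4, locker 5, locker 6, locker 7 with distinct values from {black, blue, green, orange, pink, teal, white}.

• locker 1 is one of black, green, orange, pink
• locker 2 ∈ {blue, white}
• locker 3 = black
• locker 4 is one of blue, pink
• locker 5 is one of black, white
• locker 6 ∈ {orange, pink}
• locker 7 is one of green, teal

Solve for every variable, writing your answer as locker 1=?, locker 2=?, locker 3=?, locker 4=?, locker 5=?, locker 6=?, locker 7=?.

locker 3 has just one choice, so locker 3 = black. Eliminate black elsewhere: locker 1, locker 5.
locker 5 has just one choice, so locker 5 = white. Remove white from locker 2.
locker 2 has just one choice, so locker 2 = blue. Strike blue from locker 4.
locker 4's domain is down to {pink}, so locker 4 = pink. Strike pink from locker 1, locker 6.
locker 6's domain is down to {orange}, so locker 6 = orange. Eliminate orange elsewhere: locker 1.
locker 1's domain is down to {green}, so locker 1 = green. Eliminate green elsewhere: locker 7.
locker 7 must be teal (only option left).

locker 1=green, locker 2=blue, locker 3=black, locker 4=pink, locker 5=white, locker 6=orange, locker 7=teal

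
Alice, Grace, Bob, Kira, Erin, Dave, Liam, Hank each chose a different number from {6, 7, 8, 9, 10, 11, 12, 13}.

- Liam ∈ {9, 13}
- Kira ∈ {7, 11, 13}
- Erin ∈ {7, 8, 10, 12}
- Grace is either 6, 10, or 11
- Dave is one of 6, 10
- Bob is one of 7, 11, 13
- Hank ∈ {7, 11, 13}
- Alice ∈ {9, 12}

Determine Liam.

The 8 variables together cover exactly {6, 7, 8, 9, 10, 11, 12, 13} — 8 values for 8 variables — and 8 appears only in Erin's list, so Erin = 8.
The 7 still-open variables draw from only 7 values {6, 7, 9, 10, 11, 12, 13}, so each is used; only Alice can be 12, hence Alice = 12.
The 6 still-open variables together cover exactly {6, 7, 9, 10, 11, 13} — 6 values for 6 variables — and 9 appears only in Liam's list, so Liam = 9.

9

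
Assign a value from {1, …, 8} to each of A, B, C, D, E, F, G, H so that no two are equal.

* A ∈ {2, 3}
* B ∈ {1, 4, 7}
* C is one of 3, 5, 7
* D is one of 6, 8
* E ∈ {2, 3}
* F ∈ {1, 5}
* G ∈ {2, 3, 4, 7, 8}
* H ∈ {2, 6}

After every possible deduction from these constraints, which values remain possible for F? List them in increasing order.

1, 5

A and E share exactly the 2 values {2, 3}; by pigeonhole those values go to them, so strike 2, 3 from C, G, H.
That leaves H = 6. So D can't be 6.
D must be 8 (only option left). Remove 8 from G.
No further eliminations apply; F can still be any of 1, 5.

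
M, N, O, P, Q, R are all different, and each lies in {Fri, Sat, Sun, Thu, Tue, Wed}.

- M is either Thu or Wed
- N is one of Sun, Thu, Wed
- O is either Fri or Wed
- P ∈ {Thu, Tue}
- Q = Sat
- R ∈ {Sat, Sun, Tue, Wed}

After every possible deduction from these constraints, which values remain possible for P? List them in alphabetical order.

Thu, Tue

Q must be Sat (only option left). Strike Sat from R.
The 5 still-open variables together cover exactly {Fri, Sun, Thu, Tue, Wed} — 5 values for 5 variables — and Fri appears only in O's list, so O = Fri.
No further eliminations apply; P can still be any of Thu, Tue.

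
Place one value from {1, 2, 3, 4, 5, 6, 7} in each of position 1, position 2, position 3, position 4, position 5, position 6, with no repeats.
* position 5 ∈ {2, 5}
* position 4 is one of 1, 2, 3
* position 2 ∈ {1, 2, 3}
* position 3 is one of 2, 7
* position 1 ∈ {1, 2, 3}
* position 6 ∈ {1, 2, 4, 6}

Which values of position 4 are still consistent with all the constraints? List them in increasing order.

position 1, position 2, position 4 share exactly the 3 values {1, 2, 3}; by pigeonhole those values go to them, so strike 1, 2, 3 from position 3, position 5, position 6.
position 3 must be 7 (only option left).
position 5's domain is down to {5}, so position 5 = 5.
No further eliminations apply; position 4 can still be any of 1, 2, 3.

1, 2, 3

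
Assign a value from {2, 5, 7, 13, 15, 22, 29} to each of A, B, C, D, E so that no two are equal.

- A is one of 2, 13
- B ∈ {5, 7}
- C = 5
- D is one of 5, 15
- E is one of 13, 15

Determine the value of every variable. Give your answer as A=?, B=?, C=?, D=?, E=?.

A=2, B=7, C=5, D=15, E=13

C has just one choice, so C = 5. Eliminate 5 elsewhere: B, D.
That leaves D = 15. So E can't be 15.
E's domain is down to {13}, so E = 13. Remove 13 from A.
A has just one choice, so A = 2.
That leaves B = 7.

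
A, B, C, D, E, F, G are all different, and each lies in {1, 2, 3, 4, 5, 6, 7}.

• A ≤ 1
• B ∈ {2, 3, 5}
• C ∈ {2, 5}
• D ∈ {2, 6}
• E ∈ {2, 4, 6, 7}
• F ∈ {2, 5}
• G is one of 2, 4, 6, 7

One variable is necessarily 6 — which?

A's domain is down to {1}, so A = 1.
The 6 still-open variables together cover exactly {2, 3, 4, 5, 6, 7} — 6 values for 6 variables — and 3 appears only in B's list, so B = 3.
C and F share exactly the 2 values {2, 5}; by pigeonhole those values go to them, so strike 2, 5 from D, E, G.
So 6 goes to D.

D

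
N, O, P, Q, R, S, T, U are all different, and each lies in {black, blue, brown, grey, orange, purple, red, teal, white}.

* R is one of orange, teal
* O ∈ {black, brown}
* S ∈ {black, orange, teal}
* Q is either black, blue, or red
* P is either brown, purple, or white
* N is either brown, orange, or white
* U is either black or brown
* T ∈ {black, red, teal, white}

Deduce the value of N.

The 8 variables together cover exactly {black, blue, brown, orange, purple, red, teal, white} — 8 values for 8 variables — and blue appears only in Q's list, so Q = blue.
The 7 still-open variables draw from only 7 values {black, brown, orange, purple, red, teal, white}, so each is used; only P can be purple, hence P = purple.
The 6 still-open variables together cover exactly {black, brown, orange, red, teal, white} — 6 values for 6 variables — and red appears only in T's list, so T = red.
Among the 5 still-open variables, white fits only N (and all 5 values in {black, brown, orange, teal, white} must be used), so N = white.

white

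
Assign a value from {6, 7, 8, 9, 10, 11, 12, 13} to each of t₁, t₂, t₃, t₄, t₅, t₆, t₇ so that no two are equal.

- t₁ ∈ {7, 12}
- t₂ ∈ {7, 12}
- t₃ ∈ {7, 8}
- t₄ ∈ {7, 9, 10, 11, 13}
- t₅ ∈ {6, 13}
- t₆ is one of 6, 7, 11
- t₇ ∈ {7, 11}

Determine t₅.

13

The 2 variables t₁ and t₂ are confined to {7, 12}, which locks those values in; drop them from t₃, t₄, t₆, t₇.
t₃'s domain is down to {8}, so t₃ = 8.
t₇'s domain is down to {11}, so t₇ = 11. Strike 11 from t₄, t₆.
t₆ must be 6 (only option left). Remove 6 from t₅.
So t₅ = 13.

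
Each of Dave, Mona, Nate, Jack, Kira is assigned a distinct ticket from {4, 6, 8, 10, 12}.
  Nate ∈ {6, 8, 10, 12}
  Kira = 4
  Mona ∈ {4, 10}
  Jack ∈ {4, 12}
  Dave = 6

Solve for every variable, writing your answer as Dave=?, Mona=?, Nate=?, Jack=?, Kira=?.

Dave must be 6 (only option left). So Nate can't be 6.
Kira must be 4 (only option left). Strike 4 from Mona, Jack.
Mona must be 10 (only option left). Remove 10 from Nate.
Jack must be 12 (only option left). Remove 12 from Nate.
Nate must be 8 (only option left).

Dave=6, Mona=10, Nate=8, Jack=12, Kira=4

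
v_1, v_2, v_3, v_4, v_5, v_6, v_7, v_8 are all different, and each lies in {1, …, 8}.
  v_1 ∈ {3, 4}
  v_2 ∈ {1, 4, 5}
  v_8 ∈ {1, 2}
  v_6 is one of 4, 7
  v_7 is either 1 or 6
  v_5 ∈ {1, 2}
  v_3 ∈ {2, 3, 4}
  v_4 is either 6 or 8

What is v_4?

8

The 8 variables together cover exactly {1, 2, 3, 4, 5, 6, 7, 8} — 8 values for 8 variables — and 5 appears only in v_2's list, so v_2 = 5.
The 7 still-open variables draw from only 7 values {1, 2, 3, 4, 6, 7, 8}, so each is used; only v_6 can be 7, hence v_6 = 7.
Among the 6 still-open variables, 8 fits only v_4 (and all 6 values in {1, 2, 3, 4, 6, 8} must be used), so v_4 = 8.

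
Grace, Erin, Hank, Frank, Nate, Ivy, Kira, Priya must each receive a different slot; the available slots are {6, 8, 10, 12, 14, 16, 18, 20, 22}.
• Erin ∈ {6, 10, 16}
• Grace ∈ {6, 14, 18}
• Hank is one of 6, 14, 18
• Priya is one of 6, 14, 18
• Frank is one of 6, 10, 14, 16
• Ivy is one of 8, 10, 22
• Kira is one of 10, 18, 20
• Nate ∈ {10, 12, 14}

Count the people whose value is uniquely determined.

2

Grace, Hank, Priya between them cover only {6, 14, 18} — a naked triple. Remove those values from Erin, Frank, Nate, Kira.
The 2 variables Erin and Frank are confined to {10, 16}, which locks those values in; drop them from Nate, Ivy, Kira.
Nate must be 12 (only option left).
Kira's domain is down to {20}, so Kira = 20.
Determined: Nate=12, Kira=20. The other people each still have more than one consistent value. That makes 2.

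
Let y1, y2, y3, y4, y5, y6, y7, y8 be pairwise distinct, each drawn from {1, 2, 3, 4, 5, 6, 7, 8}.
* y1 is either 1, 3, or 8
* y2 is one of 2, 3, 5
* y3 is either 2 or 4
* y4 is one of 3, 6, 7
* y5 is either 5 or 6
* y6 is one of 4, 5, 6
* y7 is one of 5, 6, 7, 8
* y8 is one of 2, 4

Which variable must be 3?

y2

Among the 8 variables, 1 fits only y1 (and all 8 values in {1, 2, 3, 4, 5, 6, 7, 8} must be used), so y1 = 1.
Among the 7 still-open variables, 8 fits only y7 (and all 7 values in {2, 3, 4, 5, 6, 7, 8} must be used), so y7 = 8.
The 6 still-open variables draw from only 6 values {2, 3, 4, 5, 6, 7}, so each is used; only y4 can be 7, hence y4 = 7.
The 5 still-open variables draw from only 5 values {2, 3, 4, 5, 6}, so each is used; only y2 can be 3, hence y2 = 3.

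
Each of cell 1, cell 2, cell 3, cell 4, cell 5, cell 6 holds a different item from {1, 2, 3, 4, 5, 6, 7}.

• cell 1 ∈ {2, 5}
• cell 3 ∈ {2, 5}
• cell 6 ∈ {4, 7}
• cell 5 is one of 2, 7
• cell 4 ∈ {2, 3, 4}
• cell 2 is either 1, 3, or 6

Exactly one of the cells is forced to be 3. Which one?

cell 1 and cell 3 share exactly the 2 values {2, 5}; by pigeonhole those values go to them, so strike 2, 5 from cell 4, cell 5.
That leaves cell 5 = 7. Remove 7 from cell 6.
cell 6's domain is down to {4}, so cell 6 = 4. Strike 4 from cell 4.
So 3 goes to cell 4.

cell 4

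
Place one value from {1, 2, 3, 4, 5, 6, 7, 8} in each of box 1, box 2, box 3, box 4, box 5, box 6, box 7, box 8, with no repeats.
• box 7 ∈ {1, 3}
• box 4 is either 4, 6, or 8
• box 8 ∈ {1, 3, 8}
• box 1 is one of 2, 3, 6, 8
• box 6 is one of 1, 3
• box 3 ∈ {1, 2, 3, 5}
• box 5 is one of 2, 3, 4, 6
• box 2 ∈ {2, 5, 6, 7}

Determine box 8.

8

Among the 8 variables, 7 fits only box 2 (and all 8 values in {1, 2, 3, 4, 5, 6, 7, 8} must be used), so box 2 = 7.
Among the 7 still-open variables, 5 fits only box 3 (and all 7 values in {1, 2, 3, 4, 5, 6, 8} must be used), so box 3 = 5.
box 6 and box 7 between them cover only {1, 3} — a naked pair. Remove those values from box 1, box 5, box 8.
So box 8 = 8.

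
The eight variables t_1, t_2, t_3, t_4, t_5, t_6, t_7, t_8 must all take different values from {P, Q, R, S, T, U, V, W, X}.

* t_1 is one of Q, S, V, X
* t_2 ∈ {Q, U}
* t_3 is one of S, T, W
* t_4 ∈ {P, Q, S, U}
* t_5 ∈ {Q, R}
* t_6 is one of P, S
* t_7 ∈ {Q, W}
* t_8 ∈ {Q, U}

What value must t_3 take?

The 2 variables t_2 and t_8 are confined to {Q, U}, which locks those values in; drop them from t_1, t_4, t_5, t_7.
t_5's domain is down to {R}, so t_5 = R.
t_7 must be W (only option left). Remove W from t_3.
t_4 and t_6 share exactly the 2 values {P, S}; by pigeonhole those values go to them, so strike P, S from t_1, t_3.
So t_3 = T.

T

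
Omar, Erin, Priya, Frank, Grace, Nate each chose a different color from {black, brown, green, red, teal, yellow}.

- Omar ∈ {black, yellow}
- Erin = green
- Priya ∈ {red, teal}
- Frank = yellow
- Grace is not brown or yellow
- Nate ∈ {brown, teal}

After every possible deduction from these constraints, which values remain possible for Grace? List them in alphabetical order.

red, teal

Erin's domain is down to {green}, so Erin = green. Strike green from Grace.
Frank's domain is down to {yellow}, so Frank = yellow. Remove yellow from Omar.
Omar's domain is down to {black}, so Omar = black. Remove black from Grace.
The 3 still-open variables draw from only 3 values {brown, red, teal}, so each is used; only Nate can be brown, hence Nate = brown.
No further eliminations apply; Grace can still be any of red, teal.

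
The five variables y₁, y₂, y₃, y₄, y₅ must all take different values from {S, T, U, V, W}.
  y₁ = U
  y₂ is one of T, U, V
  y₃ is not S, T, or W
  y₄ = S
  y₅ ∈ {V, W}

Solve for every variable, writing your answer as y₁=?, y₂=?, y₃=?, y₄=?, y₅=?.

y₁=U, y₂=T, y₃=V, y₄=S, y₅=W

y₁'s domain is down to {U}, so y₁ = U. Remove U from y₂, y₃.
That leaves y₃ = V. Eliminate V elsewhere: y₂, y₅.
That leaves y₄ = S.
That leaves y₅ = W.
y₂ must be T (only option left).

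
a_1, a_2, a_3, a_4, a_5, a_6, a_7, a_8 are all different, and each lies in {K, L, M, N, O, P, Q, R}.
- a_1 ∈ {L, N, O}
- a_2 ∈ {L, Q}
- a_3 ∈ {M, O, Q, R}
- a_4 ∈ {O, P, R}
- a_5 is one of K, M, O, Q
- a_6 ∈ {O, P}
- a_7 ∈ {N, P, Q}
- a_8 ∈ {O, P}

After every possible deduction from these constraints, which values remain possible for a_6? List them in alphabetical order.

The 8 variables together cover exactly {K, L, M, N, O, P, Q, R} — 8 values for 8 variables — and K appears only in a_5's list, so a_5 = K.
The 7 still-open variables draw from only 7 values {L, M, N, O, P, Q, R}, so each is used; only a_3 can be M, hence a_3 = M.
Among the 6 still-open variables, R fits only a_4 (and all 6 values in {L, N, O, P, Q, R} must be used), so a_4 = R.
The 2 variables a_6 and a_8 are confined to {O, P}, which locks those values in; drop them from a_1, a_7.
No further eliminations apply; a_6 can still be any of O, P.

O, P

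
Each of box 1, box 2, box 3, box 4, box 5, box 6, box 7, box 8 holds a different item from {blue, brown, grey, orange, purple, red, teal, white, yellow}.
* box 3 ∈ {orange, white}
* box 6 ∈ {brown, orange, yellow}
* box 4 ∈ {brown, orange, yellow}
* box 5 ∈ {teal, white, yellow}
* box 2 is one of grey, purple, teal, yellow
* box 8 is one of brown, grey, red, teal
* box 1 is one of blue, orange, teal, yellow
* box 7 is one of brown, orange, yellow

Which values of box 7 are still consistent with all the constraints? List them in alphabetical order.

box 4, box 6, box 7 between them cover only {brown, orange, yellow} — a naked triple. Remove those values from box 1, box 2, box 3, box 5, box 8.
That leaves box 3 = white. Eliminate white elsewhere: box 5.
box 5 must be teal (only option left). So box 1, box 2, box 8 can't be teal.
box 1 has just one choice, so box 1 = blue.
No further eliminations apply; box 7 can still be any of brown, orange, yellow.

brown, orange, yellow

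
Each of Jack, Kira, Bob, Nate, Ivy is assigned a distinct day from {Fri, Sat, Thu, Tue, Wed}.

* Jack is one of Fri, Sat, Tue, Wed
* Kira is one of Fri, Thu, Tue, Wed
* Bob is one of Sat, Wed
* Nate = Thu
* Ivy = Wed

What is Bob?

Nate must be Thu (only option left). Remove Thu from Kira.
That leaves Ivy = Wed. Remove Wed from Jack, Kira, Bob.
So Bob = Sat.

Sat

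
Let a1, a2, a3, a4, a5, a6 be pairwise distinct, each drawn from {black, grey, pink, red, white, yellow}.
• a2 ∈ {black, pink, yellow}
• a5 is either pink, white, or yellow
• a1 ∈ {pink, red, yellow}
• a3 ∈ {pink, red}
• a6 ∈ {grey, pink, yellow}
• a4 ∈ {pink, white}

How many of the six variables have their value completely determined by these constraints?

2

The 6 variables together cover exactly {black, grey, pink, red, white, yellow} — 6 values for 6 variables — and black appears only in a2's list, so a2 = black.
The 5 still-open variables draw from only 5 values {grey, pink, red, white, yellow}, so each is used; only a6 can be grey, hence a6 = grey.
Determined: a2=black, a6=grey. The other variables each still have more than one consistent value. That makes 2.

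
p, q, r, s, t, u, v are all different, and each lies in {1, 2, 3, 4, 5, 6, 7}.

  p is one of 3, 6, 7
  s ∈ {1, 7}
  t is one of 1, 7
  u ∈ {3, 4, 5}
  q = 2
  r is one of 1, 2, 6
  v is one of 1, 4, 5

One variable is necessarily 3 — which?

p

q must be 2 (only option left). Eliminate 2 elsewhere: r.
s and t between them cover only {1, 7} — a naked pair. Remove those values from p, r, v.
That leaves r = 6. So p can't be 6.
So 3 goes to p.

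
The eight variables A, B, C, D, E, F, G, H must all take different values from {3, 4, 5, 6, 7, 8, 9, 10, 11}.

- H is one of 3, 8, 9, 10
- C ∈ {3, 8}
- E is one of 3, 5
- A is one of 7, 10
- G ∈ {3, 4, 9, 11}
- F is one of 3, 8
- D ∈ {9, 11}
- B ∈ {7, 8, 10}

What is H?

Among the 8 variables, 4 fits only G (and all 8 values in {3, 4, 5, 7, 8, 9, 10, 11} must be used), so G = 4.
The 7 still-open variables together cover exactly {3, 5, 7, 8, 9, 10, 11} — 7 values for 7 variables — and 5 appears only in E's list, so E = 5.
Among the 6 still-open variables, 11 fits only D (and all 6 values in {3, 7, 8, 9, 10, 11} must be used), so D = 11.
The 5 still-open variables draw from only 5 values {3, 7, 8, 9, 10}, so each is used; only H can be 9, hence H = 9.

9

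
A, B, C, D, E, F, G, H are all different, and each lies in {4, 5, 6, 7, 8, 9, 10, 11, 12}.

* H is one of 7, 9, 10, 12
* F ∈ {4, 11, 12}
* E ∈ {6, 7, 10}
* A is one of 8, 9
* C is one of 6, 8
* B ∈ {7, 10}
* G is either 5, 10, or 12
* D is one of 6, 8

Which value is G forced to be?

C and D between them cover only {6, 8} — a naked pair. Remove those values from A, E.
A has just one choice, so A = 9. Eliminate 9 elsewhere: H.
B and E between them cover only {7, 10} — a naked pair. Remove those values from G, H.
H's domain is down to {12}, so H = 12. So F, G can't be 12.
So G = 5.

5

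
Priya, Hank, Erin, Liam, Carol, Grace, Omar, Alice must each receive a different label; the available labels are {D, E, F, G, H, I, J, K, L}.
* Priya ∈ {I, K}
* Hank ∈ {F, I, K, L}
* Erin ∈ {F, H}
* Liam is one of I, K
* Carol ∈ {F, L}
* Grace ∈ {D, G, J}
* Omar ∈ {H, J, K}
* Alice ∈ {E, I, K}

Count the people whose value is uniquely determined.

Priya and Liam between them cover only {I, K} — a naked pair. Remove those values from Hank, Omar, Alice.
That leaves Alice = E.
Hank and Carol between them cover only {F, L} — a naked pair. Remove those values from Erin.
Erin's domain is down to {H}, so Erin = H. Eliminate H elsewhere: Omar.
Omar's domain is down to {J}, so Omar = J. So Grace can't be J.
Determined: Erin=H, Omar=J, Alice=E. The other people each still have more than one consistent value. That makes 3.

3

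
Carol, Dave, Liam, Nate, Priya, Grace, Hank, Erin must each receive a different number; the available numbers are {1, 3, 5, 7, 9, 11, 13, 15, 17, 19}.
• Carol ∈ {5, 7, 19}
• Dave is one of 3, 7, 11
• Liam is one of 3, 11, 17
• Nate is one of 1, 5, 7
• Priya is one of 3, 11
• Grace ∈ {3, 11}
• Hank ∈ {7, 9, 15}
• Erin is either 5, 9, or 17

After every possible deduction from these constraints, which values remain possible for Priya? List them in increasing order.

3, 11

Priya and Grace between them cover only {3, 11} — a naked pair. Remove those values from Dave, Liam.
Dave has just one choice, so Dave = 7. Eliminate 7 elsewhere: Carol, Nate, Hank.
Liam must be 17 (only option left). So Erin can't be 17.
No further eliminations apply; Priya can still be any of 3, 11.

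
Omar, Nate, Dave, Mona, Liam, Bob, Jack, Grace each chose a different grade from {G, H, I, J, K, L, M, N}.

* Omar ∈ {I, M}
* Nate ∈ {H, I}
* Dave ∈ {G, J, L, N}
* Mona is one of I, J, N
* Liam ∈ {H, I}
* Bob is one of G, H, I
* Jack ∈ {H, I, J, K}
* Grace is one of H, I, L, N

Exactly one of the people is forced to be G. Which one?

The 8 variables together cover exactly {G, H, I, J, K, L, M, N} — 8 values for 8 variables — and K appears only in Jack's list, so Jack = K.
The 7 still-open variables draw from only 7 values {G, H, I, J, L, M, N}, so each is used; only Omar can be M, hence Omar = M.
Nate and Liam between them cover only {H, I} — a naked pair. Remove those values from Mona, Bob, Grace.
So G goes to Bob.

Bob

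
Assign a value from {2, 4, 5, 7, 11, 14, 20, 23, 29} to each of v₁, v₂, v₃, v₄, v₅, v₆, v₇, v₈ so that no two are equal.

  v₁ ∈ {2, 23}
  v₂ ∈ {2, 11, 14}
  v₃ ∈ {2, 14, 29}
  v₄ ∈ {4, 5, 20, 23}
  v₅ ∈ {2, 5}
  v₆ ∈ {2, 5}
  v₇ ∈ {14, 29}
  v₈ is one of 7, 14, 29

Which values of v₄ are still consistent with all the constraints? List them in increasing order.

The 2 variables v₅ and v₆ are confined to {2, 5}, which locks those values in; drop them from v₁, v₂, v₃, v₄.
v₁ has just one choice, so v₁ = 23. Eliminate 23 elsewhere: v₄.
The 2 variables v₃ and v₇ are confined to {14, 29}, which locks those values in; drop them from v₂, v₈.
v₂'s domain is down to {11}, so v₂ = 11.
v₈ must be 7 (only option left).
No further eliminations apply; v₄ can still be any of 4, 20.

4, 20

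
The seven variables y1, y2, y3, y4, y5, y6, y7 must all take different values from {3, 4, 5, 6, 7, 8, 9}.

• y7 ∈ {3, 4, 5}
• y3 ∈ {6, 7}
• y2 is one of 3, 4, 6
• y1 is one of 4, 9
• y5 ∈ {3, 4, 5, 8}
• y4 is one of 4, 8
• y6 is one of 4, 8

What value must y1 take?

Among the 7 variables, 7 fits only y3 (and all 7 values in {3, 4, 5, 6, 7, 8, 9} must be used), so y3 = 7.
Among the 6 still-open variables, 6 fits only y2 (and all 6 values in {3, 4, 5, 6, 8, 9} must be used), so y2 = 6.
The 5 still-open variables draw from only 5 values {3, 4, 5, 8, 9}, so each is used; only y1 can be 9, hence y1 = 9.

9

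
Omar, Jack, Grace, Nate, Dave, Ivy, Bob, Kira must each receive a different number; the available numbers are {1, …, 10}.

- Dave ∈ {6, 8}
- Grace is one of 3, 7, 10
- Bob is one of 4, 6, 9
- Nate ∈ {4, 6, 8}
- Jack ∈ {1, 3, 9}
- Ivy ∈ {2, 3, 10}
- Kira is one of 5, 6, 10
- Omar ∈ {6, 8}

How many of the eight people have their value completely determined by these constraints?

The 2 variables Omar and Dave are confined to {6, 8}, which locks those values in; drop them from Nate, Bob, Kira.
Nate has just one choice, so Nate = 4. Eliminate 4 elsewhere: Bob.
That leaves Bob = 9. So Jack can't be 9.
Determined: Nate=4, Bob=9. The other people each still have more than one consistent value. That makes 2.

2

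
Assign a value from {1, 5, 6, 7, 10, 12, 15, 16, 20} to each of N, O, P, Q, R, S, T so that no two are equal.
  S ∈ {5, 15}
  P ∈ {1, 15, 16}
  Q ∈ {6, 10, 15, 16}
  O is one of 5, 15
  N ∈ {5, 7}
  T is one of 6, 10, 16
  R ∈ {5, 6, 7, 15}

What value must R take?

6

Among the 7 variables, 1 fits only P (and all 7 values in {1, 5, 6, 7, 10, 15, 16} must be used), so P = 1.
O and S share exactly the 2 values {5, 15}; by pigeonhole those values go to them, so strike 5, 15 from N, Q, R.
N has just one choice, so N = 7. Remove 7 from R.
So R = 6.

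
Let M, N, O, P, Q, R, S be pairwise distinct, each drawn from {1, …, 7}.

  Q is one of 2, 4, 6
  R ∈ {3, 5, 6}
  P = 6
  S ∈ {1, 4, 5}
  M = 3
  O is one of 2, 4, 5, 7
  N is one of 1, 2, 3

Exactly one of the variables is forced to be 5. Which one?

M must be 3 (only option left). So N, R can't be 3.
P must be 6 (only option left). Remove 6 from Q, R.
So 5 goes to R.

R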